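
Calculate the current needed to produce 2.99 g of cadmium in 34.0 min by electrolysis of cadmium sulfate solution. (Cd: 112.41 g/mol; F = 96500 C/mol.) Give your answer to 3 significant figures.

2.52 A

n(Cd) = 2.99 / 112.41 = 0.02660 mol
Cd²⁺ + 2e⁻ → Cd, so n(e⁻) = 2 × 0.02660 = 0.05320 mol
Q = 0.05320 × 96500 = 5134 C
I = Q / t = 5134 / 2040 s = 2.52 A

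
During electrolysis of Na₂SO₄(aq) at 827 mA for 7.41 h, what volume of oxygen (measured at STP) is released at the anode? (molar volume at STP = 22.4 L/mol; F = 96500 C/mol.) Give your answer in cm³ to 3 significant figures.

1280 cm³

Q = 0.827 A × 26676 s = 22060 C
Moles of electrons = 22060 / 96500 = 0.2286 mol
2H₂O → O₂ + 4H⁺ + 4e⁻, so n(O₂) = 0.2286 / 4 = 0.05715 mol
V = 0.05715 × 22.4 = 1.280 L
= 1280 cm³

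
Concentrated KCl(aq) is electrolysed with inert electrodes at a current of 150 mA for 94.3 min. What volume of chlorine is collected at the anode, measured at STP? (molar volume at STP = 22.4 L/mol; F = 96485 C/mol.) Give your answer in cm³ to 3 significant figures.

Q = It = 0.150 × 5658 = 848.7 C
Moles of electrons = 848.7 / 96485 = 0.008796 mol
2Cl⁻ → Cl₂ + 2e⁻, so n(Cl₂) = 0.008796 / 2 = 0.004398 mol
V = 0.004398 × 22.4 = 0.09852 L
= 98.5 cm³

98.5 cm³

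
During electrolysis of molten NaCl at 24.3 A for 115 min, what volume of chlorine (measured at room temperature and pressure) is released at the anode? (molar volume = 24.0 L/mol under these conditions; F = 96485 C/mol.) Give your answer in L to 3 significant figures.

20.9 L

Q = 24.3 A × 6900 s = 1.677×10^5 C
n(e⁻) = Q/F = 1.677×10^5/96485 = 1.738 mol
2Cl⁻ → Cl₂ + 2e⁻, so n(Cl₂) = 1.738 / 2 = 0.8690 mol
V = 0.8690 × 24.0 = 20.86 L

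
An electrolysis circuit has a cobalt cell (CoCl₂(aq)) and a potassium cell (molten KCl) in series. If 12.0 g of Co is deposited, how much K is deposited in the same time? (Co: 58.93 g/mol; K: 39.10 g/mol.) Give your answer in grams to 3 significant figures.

15.9 g

n(Co) = 12.0 / 58.93 = 0.2036 mol
Co²⁺ + 2e⁻ → Co, so n(e⁻) = 2 × 0.2036 = 0.4072 mol
Since the cells are in series, n(e⁻) in the K cell is also 0.4072 mol.
K⁺ + e⁻ → K, so n(K) = 0.4072 mol
m(K) = 0.4072 × 39.10 = 15.9 g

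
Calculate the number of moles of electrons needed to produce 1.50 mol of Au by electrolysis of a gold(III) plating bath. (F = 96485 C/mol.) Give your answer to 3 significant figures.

Au³⁺ + 3e⁻ → Au, so n(e⁻) = 3 × 1.50 = 4.500 mol

4.50 mol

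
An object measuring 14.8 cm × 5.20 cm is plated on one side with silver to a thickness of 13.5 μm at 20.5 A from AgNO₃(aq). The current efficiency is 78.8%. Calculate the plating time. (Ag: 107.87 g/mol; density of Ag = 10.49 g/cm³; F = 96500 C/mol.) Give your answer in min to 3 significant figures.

1.01 min

Plated area = 14.8 × 5.20 = 76.96 cm²
Volume = 76.96 × 13.5×10⁻⁴ cm = 0.1039 cm³
m(Ag) = 0.1039 × 10.49 = 1.090 g
n(Ag) = 1.090 / 107.87 = 0.01010 mol; n(e⁻) = 0.01010 mol
Q = 0.01010 × 96500 / 0.788 = 1237 C
t = 1237 / 20.5 = 60.34 s = 1.01 min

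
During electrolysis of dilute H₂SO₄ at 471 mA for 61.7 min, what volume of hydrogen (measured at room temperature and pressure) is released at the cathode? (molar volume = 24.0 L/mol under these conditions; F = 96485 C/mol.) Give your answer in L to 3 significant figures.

0.217 L

Q = It = 0.471 × 3702 = 1744 C
n(e⁻) = 1744 / 96485 = 0.01808 mol
2H⁺ + 2e⁻ → H₂, so n(H₂) = 0.01808 / 2 = 0.009040 mol
V = 0.009040 × 24.0 = 0.2170 L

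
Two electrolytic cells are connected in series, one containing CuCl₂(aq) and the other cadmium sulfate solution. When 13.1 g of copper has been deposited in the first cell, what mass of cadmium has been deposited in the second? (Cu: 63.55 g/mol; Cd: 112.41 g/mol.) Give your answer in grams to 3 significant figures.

23.2 g

n(Cu) = 13.1 / 63.55 = 0.2061 mol
Cu²⁺ + 2e⁻ → Cu, so n(e⁻) = 2 × 0.2061 = 0.4122 mol
Same current for the same time ⇒ same n(e⁻) = 0.4122 mol in both cells.
Cd²⁺ + 2e⁻ → Cd, so n(Cd) = 0.4122 / 2 = 0.2061 mol
m(Cd) = 0.2061 × 112.41 = 23.2 g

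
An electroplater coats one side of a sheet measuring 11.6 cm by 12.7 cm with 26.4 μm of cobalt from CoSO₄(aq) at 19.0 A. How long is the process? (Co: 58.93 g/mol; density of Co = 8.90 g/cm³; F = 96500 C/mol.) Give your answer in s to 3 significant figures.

597 s

Plated area = 11.6 × 12.7 = 147.3 cm²
Volume = 147.3 × 26.4×10⁻⁴ cm = 0.3889 cm³
m(Co) = 0.3889 × 8.90 = 3.461 g
n(Co) = 3.461 / 58.93 = 0.05873 mol; n(e⁻) = 2 × 0.05873 = 0.1175 mol
Q = 0.1175 × 96500 = 11340 C
t = 11340 / 19.0 = 596.8 s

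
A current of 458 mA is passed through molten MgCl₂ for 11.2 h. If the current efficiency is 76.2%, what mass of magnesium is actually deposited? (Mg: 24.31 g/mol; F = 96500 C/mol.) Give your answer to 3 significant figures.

Q = 0.458 × 40320 = 18470 C
n(e⁻) = 18470 / 96500 = 0.1914 mol
Mg²⁺ + 2e⁻ → Mg, so theoretical m(Mg) = 0.09570 × 24.31 = 2.326 g
Actual mass = 76.2% × 2.326 = 1.77 g

1.77 g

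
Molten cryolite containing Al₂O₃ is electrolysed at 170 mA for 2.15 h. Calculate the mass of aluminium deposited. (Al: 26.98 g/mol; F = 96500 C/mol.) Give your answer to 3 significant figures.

Charge passed = 0.170 × 7740 = 1316 C
n(e⁻) = 1316 / 96500 = 0.01364 mol
Al³⁺ + 3e⁻ → Al, so n(Al) = 0.01364 / 3 = 0.004547 mol
m = 0.004547 × 26.98 = 0.123 g

0.123 g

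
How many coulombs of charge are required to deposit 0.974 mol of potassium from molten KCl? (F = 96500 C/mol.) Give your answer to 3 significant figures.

K⁺ + e⁻ → K, so n(e⁻) = 1 × 0.974 = 0.9740 mol
Q = 0.9740 × 96500 = 93990 C

94000 C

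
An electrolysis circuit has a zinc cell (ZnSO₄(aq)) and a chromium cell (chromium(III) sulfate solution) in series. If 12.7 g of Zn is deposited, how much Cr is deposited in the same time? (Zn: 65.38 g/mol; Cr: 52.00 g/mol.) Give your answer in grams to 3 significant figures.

6.73 g

n(Zn) = 12.7 / 65.38 = 0.1942 mol
Zn²⁺ + 2e⁻ → Zn, so n(e⁻) = 2 × 0.1942 = 0.3884 mol
Since the cells are in series, n(e⁻) in the Cr cell is also 0.3884 mol.
Cr³⁺ + 3e⁻ → Cr, so n(Cr) = 0.3884 / 3 = 0.1295 mol
m(Cr) = 0.1295 × 52.00 = 6.73 g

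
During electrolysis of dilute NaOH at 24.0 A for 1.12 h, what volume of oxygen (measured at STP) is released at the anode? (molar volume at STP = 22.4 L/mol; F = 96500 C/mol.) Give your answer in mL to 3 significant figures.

5620 mL

Q = 24.0 A × 4032 s = 96770 C
Moles of electrons = 96770 / 96500 = 1.003 mol
2H₂O → O₂ + 4H⁺ + 4e⁻, so n(O₂) = 1.003 / 4 = 0.2508 mol
V = 0.2508 × 22.4 = 5.618 L
= 5620 mL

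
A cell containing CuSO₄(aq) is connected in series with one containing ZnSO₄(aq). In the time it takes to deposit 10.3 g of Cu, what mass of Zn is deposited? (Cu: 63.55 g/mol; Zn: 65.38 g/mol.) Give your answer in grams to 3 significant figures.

10.6 g

n(Cu) = 10.3 / 63.55 = 0.1621 mol
Cu²⁺ + 2e⁻ → Cu, so n(e⁻) = 2 × 0.1621 = 0.3242 mol
The cells are in series, so the same charge (and hence the same n(e⁻) = 0.3242 mol) passes through both.
Zn²⁺ + 2e⁻ → Zn, so n(Zn) = 0.3242 / 2 = 0.1621 mol
m(Zn) = 0.1621 × 65.38 = 10.6 g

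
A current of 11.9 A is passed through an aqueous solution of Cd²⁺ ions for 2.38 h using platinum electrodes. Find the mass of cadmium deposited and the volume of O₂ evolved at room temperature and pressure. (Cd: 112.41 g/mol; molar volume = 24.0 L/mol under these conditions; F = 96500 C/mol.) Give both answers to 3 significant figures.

59.4 g Cd; 6.34 L O₂

Q = 11.9 × 8568 = 1.020×10^5 C; n(e⁻) = 1.020×10^5 / 96500 = 1.057 mol
Cathode: Cd²⁺ + 2e⁻ → Cd → n(Cd) = 1.057/2 = 0.5285 mol → 59.4 g
Anode: 2H₂O → O₂ + 4H⁺ + 4e⁻ → n(O₂) = 1.057/4 = 0.2643 mol → 6.34 L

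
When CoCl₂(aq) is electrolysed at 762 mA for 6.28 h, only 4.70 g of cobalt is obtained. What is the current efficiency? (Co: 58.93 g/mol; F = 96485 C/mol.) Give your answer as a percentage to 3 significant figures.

89.3%

Q = 0.762 × 22608 = 17230 C
n(e⁻) = 17230 / 96485 = 0.1786 mol
Co²⁺ + 2e⁻ → Co, so theoretical n(Co) = 0.08930 mol → 5.262 g
Efficiency = 4.70 / 5.262 = 0.8932 = 89.3%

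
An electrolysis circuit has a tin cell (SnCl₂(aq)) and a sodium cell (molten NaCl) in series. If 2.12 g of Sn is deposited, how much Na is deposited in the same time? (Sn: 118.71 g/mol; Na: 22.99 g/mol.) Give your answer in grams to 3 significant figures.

0.821 g

n(Sn) = 2.12 / 118.71 = 0.01786 mol
Sn²⁺ + 2e⁻ → Sn, so n(e⁻) = 2 × 0.01786 = 0.03572 mol
Same current for the same time ⇒ same n(e⁻) = 0.03572 mol in both cells.
Na⁺ + e⁻ → Na, so n(Na) = 0.03572 mol
m(Na) = 0.03572 × 22.99 = 0.821 g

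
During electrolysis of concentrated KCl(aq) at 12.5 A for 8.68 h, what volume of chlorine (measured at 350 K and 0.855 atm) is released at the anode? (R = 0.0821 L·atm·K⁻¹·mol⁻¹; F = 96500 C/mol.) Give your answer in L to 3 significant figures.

Q = 12.5 A × 31248 s = 3.906×10^5 C
n(e⁻) = 3.906×10^5 / 96500 = 4.048 mol
2Cl⁻ → Cl₂ + 2e⁻, so n(Cl₂) = 4.048 / 2 = 2.024 mol
V = nRT/P = 2.024 × 0.0821 × 350 / 0.855 = 68.02 L

68.0 L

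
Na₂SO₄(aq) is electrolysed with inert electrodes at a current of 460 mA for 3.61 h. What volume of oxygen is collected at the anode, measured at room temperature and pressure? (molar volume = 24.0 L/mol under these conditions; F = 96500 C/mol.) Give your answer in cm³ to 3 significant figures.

Q = It = 0.460 × 12996 = 5978 C
n(e⁻) = Q/F = 5978/96500 = 0.06195 mol
2H₂O → O₂ + 4H⁺ + 4e⁻, so n(O₂) = 0.06195 / 4 = 0.01549 mol
V = 0.01549 × 24.0 = 0.3718 L
= 372 cm³

372 cm³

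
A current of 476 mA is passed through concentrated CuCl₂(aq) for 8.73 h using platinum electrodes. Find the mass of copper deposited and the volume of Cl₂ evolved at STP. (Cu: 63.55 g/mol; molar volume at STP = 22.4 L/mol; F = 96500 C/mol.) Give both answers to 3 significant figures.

Q = 0.476 × 31428 = 14960 C; n(e⁻) = 14960 / 96500 = 0.1550 mol
Cathode: Cu²⁺ + 2e⁻ → Cu → n(Cu) = 0.1550/2 = 0.07750 mol → 4.93 g
Anode: 2Cl⁻ → Cl₂ + 2e⁻ → n(Cl₂) = 0.1550/2 = 0.07750 mol → 1.74 L

4.93 g Cu; 1.74 L Cl₂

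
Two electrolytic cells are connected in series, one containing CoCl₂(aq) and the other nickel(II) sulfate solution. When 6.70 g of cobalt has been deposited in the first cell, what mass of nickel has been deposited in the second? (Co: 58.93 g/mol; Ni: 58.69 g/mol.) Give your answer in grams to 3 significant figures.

n(Co) = 6.70 / 58.93 = 0.1137 mol
Co²⁺ + 2e⁻ → Co, so n(e⁻) = 2 × 0.1137 = 0.2274 mol
The cells are in series, so the same charge (and hence the same n(e⁻) = 0.2274 mol) passes through both.
Ni²⁺ + 2e⁻ → Ni, so n(Ni) = 0.2274 / 2 = 0.1137 mol
m(Ni) = 0.1137 × 58.69 = 6.67 g

6.67 g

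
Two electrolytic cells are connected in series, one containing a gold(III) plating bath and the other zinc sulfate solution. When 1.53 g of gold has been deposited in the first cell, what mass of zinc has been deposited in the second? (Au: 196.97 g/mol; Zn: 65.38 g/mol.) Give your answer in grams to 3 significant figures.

0.762 g

n(Au) = 1.53 / 196.97 = 0.007768 mol
Au³⁺ + 3e⁻ → Au, so n(e⁻) = 3 × 0.007768 = 0.02330 mol
The cells are in series, so the same charge (and hence the same n(e⁻) = 0.02330 mol) passes through both.
Zn²⁺ + 2e⁻ → Zn, so n(Zn) = 0.02330 / 2 = 0.01165 mol
m(Zn) = 0.01165 × 65.38 = 0.762 g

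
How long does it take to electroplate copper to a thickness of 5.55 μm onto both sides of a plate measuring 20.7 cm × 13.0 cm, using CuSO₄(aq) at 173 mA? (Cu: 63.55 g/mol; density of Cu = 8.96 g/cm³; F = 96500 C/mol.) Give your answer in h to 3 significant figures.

Plated area = 2 × 20.7 × 13.0 = 538.2 cm²
Volume = 538.2 × 5.55×10⁻⁴ cm = 0.2987 cm³
m(Cu) = 0.2987 × 8.96 = 2.676 g
n(Cu) = 2.676 / 63.55 = 0.04211 mol; n(e⁻) = 2 × 0.04211 = 0.08422 mol
Q = 0.08422 × 96500 = 8127 C
t = 8127 / 0.173 = 46980 s = 13.1 h

13.1 h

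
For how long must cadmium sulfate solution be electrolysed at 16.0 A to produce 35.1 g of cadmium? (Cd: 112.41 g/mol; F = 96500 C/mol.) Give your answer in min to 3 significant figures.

62.8 min

n(Cd) = 35.1 / 112.41 = 0.3122 mol
Cd²⁺ + 2e⁻ → Cd, so n(e⁻) = 2 × 0.3122 = 0.6244 mol
Q = 0.6244 × 96500 = 60250 C
t = Q / I = 60250 / 16.0 = 3766 s = 62.8 min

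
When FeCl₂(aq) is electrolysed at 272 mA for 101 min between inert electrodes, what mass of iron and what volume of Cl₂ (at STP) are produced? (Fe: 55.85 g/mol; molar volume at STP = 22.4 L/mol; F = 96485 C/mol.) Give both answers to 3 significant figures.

Q = 0.272 × 6060 = 1648 C; n(e⁻) = 1648 / 96485 = 0.01708 mol
Cathode: Fe²⁺ + 2e⁻ → Fe → n(Fe) = 0.01708/2 = 0.008540 mol → 0.477 g
Anode: 2Cl⁻ → Cl₂ + 2e⁻ → n(Cl₂) = 0.01708/2 = 0.008540 mol → 0.191 L

0.477 g Fe; 0.191 L Cl₂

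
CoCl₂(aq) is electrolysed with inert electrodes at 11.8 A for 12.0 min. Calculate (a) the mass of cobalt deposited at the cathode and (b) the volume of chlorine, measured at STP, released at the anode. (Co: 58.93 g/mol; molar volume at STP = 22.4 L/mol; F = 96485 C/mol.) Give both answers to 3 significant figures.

Q = 11.8 × 720 = 8496 C; n(e⁻) = 8496 / 96485 = 0.08806 mol
Cathode: Co²⁺ + 2e⁻ → Co → n(Co) = 0.08806/2 = 0.04403 mol → 2.59 g
Anode: 2Cl⁻ → Cl₂ + 2e⁻ → n(Cl₂) = 0.08806/2 = 0.04403 mol → 0.986 L

2.59 g Co; 0.986 L Cl₂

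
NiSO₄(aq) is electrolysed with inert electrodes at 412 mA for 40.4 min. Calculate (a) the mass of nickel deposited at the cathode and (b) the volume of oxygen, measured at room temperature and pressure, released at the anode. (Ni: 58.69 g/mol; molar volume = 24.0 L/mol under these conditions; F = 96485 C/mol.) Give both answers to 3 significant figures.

0.304 g Ni; 0.0621 L O₂

Q = 0.412 × 2424 = 998.7 C; n(e⁻) = 998.7 / 96485 = 0.01035 mol
Cathode: Ni²⁺ + 2e⁻ → Ni → n(Ni) = 0.01035/2 = 0.005175 mol → 0.304 g
Anode: 2H₂O → O₂ + 4H⁺ + 4e⁻ → n(O₂) = 0.01035/4 = 0.002588 mol → 0.0621 L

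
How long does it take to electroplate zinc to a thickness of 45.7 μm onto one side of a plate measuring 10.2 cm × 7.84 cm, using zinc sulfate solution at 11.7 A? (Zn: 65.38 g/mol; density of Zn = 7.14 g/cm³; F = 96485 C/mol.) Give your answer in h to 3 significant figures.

0.183 h

Plated area = 10.2 × 7.84 = 79.97 cm²
Volume = 79.97 × 45.7×10⁻⁴ cm = 0.3655 cm³
m(Zn) = 0.3655 × 7.14 = 2.610 g
n(Zn) = 2.610 / 65.38 = 0.03992 mol; n(e⁻) = 2 × 0.03992 = 0.07984 mol
Q = 0.07984 × 96485 = 7703 C
t = 7703 / 11.7 = 658.4 s = 0.183 h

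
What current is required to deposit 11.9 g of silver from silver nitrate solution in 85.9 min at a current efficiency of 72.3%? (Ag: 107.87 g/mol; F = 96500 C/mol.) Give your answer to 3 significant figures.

n(Ag) = 11.9 / 107.87 = 0.1103 mol
Ag⁺ + e⁻ → Ag, so n(e⁻) = 0.1103 mol
Q = 0.1103 × 96500 / 0.723 = 14720 C
I = Q / t = 14720 / 5154 s = 2.86 A

2.86 A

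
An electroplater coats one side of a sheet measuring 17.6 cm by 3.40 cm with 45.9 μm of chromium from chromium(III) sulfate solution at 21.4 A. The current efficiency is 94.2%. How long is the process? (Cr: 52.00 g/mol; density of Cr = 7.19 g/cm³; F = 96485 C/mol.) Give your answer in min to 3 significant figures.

9.09 min

Plated area = 17.6 × 3.40 = 59.84 cm²
Volume = 59.84 × 45.9×10⁻⁴ cm = 0.2747 cm³
m(Cr) = 0.2747 × 7.19 = 1.975 g
n(Cr) = 1.975 / 52.00 = 0.03798 mol; n(e⁻) = 3 × 0.03798 = 0.1139 mol
Q = 0.1139 × 96485 / 0.942 = 11670 C
t = 11670 / 21.4 = 545.3 s = 9.09 min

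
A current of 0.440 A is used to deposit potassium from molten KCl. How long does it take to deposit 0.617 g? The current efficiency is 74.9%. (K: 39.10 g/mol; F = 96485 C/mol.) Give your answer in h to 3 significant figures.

n(K) = 0.617 / 39.10 = 0.01578 mol
K⁺ + e⁻ → K, so n(e⁻) = 0.01578 mol
Q = 0.01578 × 96485 / 0.749 = 2033 C
t = Q / I = 2033 / 0.440 = 4620 s = 1.28 h

1.28 h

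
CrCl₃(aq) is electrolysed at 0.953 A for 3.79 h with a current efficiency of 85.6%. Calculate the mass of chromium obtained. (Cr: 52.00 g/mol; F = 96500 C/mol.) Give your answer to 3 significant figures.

Q = 0.953 × 13644 = 13000 C
n(e⁻) = 13000 / 96500 = 0.1347 mol
Cr³⁺ + 3e⁻ → Cr, so theoretical m(Cr) = 0.04490 × 52.00 = 2.335 g
Actual mass = 85.6% × 2.335 = 2.00 g

2.00 g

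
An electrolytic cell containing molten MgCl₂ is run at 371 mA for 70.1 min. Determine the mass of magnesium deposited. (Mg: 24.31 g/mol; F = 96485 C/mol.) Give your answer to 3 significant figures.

0.197 g

Charge passed = 0.371 × 4206 = 1560 C
Moles of electrons = 1560 / 96485 = 0.01617 mol
Mg²⁺ + 2e⁻ → Mg, so n(Mg) = 0.01617 / 2 = 0.008085 mol
m = 0.008085 × 24.31 = 0.197 g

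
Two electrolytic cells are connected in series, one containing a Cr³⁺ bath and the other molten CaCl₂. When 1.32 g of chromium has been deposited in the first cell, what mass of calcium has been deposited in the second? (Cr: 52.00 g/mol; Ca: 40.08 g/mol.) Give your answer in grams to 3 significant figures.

n(Cr) = 1.32 / 52.00 = 0.02538 mol
Cr³⁺ + 3e⁻ → Cr, so n(e⁻) = 3 × 0.02538 = 0.07614 mol
The cells are in series, so the same charge (and hence the same n(e⁻) = 0.07614 mol) passes through both.
Ca²⁺ + 2e⁻ → Ca, so n(Ca) = 0.07614 / 2 = 0.03807 mol
m(Ca) = 0.03807 × 40.08 = 1.53 g

1.53 g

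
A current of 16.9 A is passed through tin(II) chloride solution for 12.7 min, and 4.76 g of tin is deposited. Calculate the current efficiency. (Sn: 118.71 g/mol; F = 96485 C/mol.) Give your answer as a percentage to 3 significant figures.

60.1%

Q = 16.9 × 762 = 12880 C
n(e⁻) = 12880 / 96485 = 0.1335 mol
Sn²⁺ + 2e⁻ → Sn, so theoretical n(Sn) = 0.06675 mol → 7.924 g
Efficiency = 4.76 / 7.924 = 0.6007 = 60.1%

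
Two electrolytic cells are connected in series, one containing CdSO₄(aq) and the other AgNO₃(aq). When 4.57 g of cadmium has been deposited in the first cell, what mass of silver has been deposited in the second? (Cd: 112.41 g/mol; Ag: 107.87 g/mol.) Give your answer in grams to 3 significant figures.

8.77 g

n(Cd) = 4.57 / 112.41 = 0.04065 mol
Cd²⁺ + 2e⁻ → Cd, so n(e⁻) = 2 × 0.04065 = 0.08130 mol
Same current for the same time ⇒ same n(e⁻) = 0.08130 mol in both cells.
Ag⁺ + e⁻ → Ag, so n(Ag) = 0.08130 mol
m(Ag) = 0.08130 × 107.87 = 8.77 g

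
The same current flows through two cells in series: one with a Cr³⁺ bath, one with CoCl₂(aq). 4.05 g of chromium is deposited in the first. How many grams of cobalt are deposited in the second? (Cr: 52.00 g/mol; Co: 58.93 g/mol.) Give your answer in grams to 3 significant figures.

6.88 g

n(Cr) = 4.05 / 52.00 = 0.07788 mol
Cr³⁺ + 3e⁻ → Cr, so n(e⁻) = 3 × 0.07788 = 0.2336 mol
Same current for the same time ⇒ same n(e⁻) = 0.2336 mol in both cells.
Co²⁺ + 2e⁻ → Co, so n(Co) = 0.2336 / 2 = 0.1168 mol
m(Co) = 0.1168 × 58.93 = 6.88 g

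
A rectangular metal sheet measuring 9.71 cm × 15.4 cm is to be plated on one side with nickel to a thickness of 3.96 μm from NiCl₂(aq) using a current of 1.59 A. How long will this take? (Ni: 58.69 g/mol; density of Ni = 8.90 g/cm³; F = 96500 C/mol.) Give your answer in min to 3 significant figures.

18.2 min

Plated area = 9.71 × 15.4 = 149.5 cm²
Volume = 149.5 × 3.96×10⁻⁴ cm = 0.05920 cm³
m(Ni) = 0.05920 × 8.90 = 0.5269 g
n(Ni) = 0.5269 / 58.69 = 0.008978 mol; n(e⁻) = 2 × 0.008978 = 0.01796 mol
Q = 0.01796 × 96500 = 1733 C
t = 1733 / 1.59 = 1090 s = 18.2 min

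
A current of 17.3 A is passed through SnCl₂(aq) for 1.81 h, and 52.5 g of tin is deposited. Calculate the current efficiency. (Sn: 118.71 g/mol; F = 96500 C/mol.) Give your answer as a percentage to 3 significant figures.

Q = 17.3 × 6516 = 1.127×10^5 C
n(e⁻) = 1.127×10^5 / 96500 = 1.168 mol
Sn²⁺ + 2e⁻ → Sn, so theoretical n(Sn) = 0.5840 mol → 69.33 g
Efficiency = 52.5 / 69.33 = 0.7572 = 75.7%

75.7%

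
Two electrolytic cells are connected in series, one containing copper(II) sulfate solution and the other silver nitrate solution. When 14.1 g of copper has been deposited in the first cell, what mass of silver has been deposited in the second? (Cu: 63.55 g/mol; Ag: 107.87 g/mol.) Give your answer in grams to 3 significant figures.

47.9 g

n(Cu) = 14.1 / 63.55 = 0.2219 mol
Cu²⁺ + 2e⁻ → Cu, so n(e⁻) = 2 × 0.2219 = 0.4438 mol
In series, the same 0.4438 mol of electrons flows through the second cell.
Ag⁺ + e⁻ → Ag, so n(Ag) = 0.4438 mol
m(Ag) = 0.4438 × 107.87 = 47.9 g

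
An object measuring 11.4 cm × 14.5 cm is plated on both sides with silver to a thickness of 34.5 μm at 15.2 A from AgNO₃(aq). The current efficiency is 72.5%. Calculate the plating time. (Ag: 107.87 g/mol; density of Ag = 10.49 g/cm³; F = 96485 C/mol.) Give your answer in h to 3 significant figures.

0.270 h

Plated area = 2 × 11.4 × 14.5 = 330.6 cm²
Volume = 330.6 × 34.5×10⁻⁴ cm = 1.141 cm³
m(Ag) = 1.141 × 10.49 = 11.97 g
n(Ag) = 11.97 / 107.87 = 0.1110 mol; n(e⁻) = 0.1110 mol
Q = 0.1110 × 96485 / 0.725 = 14770 C
t = 14770 / 15.2 = 971.7 s = 0.270 h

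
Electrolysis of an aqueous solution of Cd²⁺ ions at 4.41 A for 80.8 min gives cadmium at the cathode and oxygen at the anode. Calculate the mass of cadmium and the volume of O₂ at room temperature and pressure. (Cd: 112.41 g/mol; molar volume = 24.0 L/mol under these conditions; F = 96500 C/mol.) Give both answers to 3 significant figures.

Q = 4.41 × 4848 = 21380 C; n(e⁻) = 21380 / 96500 = 0.2216 mol
Cathode: Cd²⁺ + 2e⁻ → Cd → n(Cd) = 0.2216/2 = 0.1108 mol → 12.5 g
Anode: 2H₂O → O₂ + 4H⁺ + 4e⁻ → n(O₂) = 0.2216/4 = 0.05540 mol → 1.33 L

12.5 g Cd; 1.33 L O₂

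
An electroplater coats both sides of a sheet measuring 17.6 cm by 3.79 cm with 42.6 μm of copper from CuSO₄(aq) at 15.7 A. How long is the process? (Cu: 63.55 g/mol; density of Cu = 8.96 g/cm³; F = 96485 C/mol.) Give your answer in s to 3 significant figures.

985 s

Plated area = 2 × 17.6 × 3.79 = 133.4 cm²
Volume = 133.4 × 42.6×10⁻⁴ cm = 0.5683 cm³
m(Cu) = 0.5683 × 8.96 = 5.092 g
n(Cu) = 5.092 / 63.55 = 0.08013 mol; n(e⁻) = 2 × 0.08013 = 0.1603 mol
Q = 0.1603 × 96485 = 15470 C
t = 15470 / 15.7 = 985.4 s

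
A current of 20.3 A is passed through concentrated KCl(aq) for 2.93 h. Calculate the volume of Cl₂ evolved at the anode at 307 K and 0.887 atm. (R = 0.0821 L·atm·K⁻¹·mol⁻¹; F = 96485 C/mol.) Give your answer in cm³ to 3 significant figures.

Q = It = 20.3 × 10548 = 2.141×10^5 C
Moles of electrons = 2.141×10^5 / 96485 = 2.219 mol
2Cl⁻ → Cl₂ + 2e⁻, so n(Cl₂) = 2.219 / 2 = 1.110 mol
V = nRT/P = 1.110 × 0.0821 × 307 / 0.887 = 31.54 L
= 31500 cm³

31500 cm³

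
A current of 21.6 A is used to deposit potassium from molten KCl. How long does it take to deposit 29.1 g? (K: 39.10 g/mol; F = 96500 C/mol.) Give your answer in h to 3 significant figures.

n(K) = 29.1 / 39.10 = 0.7442 mol
K⁺ + e⁻ → K, so n(e⁻) = 0.7442 mol
Q = 0.7442 × 96500 = 71820 C
t = Q / I = 71820 / 21.6 = 3325 s = 0.924 h

0.924 h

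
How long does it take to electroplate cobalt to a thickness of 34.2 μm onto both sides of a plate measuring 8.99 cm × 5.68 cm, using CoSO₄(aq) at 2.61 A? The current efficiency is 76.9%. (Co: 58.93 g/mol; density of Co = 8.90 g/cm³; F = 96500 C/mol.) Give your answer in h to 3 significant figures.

1.41 h

Plated area = 2 × 8.99 × 5.68 = 102.1 cm²
Volume = 102.1 × 34.2×10⁻⁴ cm = 0.3492 cm³
m(Co) = 0.3492 × 8.90 = 3.108 g
n(Co) = 3.108 / 58.93 = 0.05274 mol; n(e⁻) = 2 × 0.05274 = 0.1055 mol
Q = 0.1055 × 96500 / 0.769 = 13240 C
t = 13240 / 2.61 = 5073 s = 1.41 h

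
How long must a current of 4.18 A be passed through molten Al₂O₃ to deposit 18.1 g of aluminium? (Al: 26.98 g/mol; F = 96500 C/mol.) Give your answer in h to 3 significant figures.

n(Al) = 18.1 / 26.98 = 0.6709 mol
Al³⁺ + 3e⁻ → Al, so n(e⁻) = 3 × 0.6709 = 2.013 mol
Q = 2.013 × 96500 = 1.943×10^5 C
t = Q / I = 1.943×10^5 / 4.18 = 46480 s = 12.9 h

12.9 h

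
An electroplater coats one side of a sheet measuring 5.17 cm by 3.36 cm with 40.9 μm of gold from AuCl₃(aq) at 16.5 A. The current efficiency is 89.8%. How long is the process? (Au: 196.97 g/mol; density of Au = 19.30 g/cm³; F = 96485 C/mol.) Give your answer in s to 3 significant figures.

Plated area = 5.17 × 3.36 = 17.37 cm²
Volume = 17.37 × 40.9×10⁻⁴ cm = 0.07104 cm³
m(Au) = 0.07104 × 19.30 = 1.371 g
n(Au) = 1.371 / 196.97 = 0.006960 mol; n(e⁻) = 3 × 0.006960 = 0.02088 mol
Q = 0.02088 × 96485 / 0.898 = 2243 C
t = 2243 / 16.5 = 135.9 s

136 s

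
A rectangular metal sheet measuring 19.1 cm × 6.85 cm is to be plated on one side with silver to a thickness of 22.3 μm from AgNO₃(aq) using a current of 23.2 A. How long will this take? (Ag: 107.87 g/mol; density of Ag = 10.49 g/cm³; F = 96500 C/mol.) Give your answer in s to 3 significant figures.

Plated area = 19.1 × 6.85 = 130.8 cm²
Volume = 130.8 × 22.3×10⁻⁴ cm = 0.2917 cm³
m(Ag) = 0.2917 × 10.49 = 3.060 g
n(Ag) = 3.060 / 107.87 = 0.02837 mol; n(e⁻) = 0.02837 mol
Q = 0.02837 × 96500 = 2738 C
t = 2738 / 23.2 = 118.0 s

118 s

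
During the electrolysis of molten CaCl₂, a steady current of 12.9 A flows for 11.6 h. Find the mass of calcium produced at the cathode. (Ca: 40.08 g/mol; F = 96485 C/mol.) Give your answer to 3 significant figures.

112 g

Q = It = 12.9 × 41760 = 5.387×10^5 C
n(e⁻) = 5.387×10^5 / 96485 = 5.583 mol
Ca²⁺ + 2e⁻ → Ca, so n(Ca) = 5.583 / 2 = 2.792 mol
m = 2.792 × 40.08 = 112 g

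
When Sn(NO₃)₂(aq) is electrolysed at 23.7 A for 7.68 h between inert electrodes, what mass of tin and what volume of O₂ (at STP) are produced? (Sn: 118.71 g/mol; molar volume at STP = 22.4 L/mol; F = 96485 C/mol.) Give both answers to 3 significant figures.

403 g Sn; 38.0 L O₂

Q = 23.7 × 27648 = 6.553×10^5 C; n(e⁻) = 6.553×10^5 / 96485 = 6.792 mol
Cathode: Sn²⁺ + 2e⁻ → Sn → n(Sn) = 6.792/2 = 3.396 mol → 403 g
Anode: 2H₂O → O₂ + 4H⁺ + 4e⁻ → n(O₂) = 6.792/4 = 1.698 mol → 38.0 L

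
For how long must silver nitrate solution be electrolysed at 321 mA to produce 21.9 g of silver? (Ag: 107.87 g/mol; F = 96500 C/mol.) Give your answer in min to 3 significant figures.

1020 min

n(Ag) = 21.9 / 107.87 = 0.2030 mol
Ag⁺ + e⁻ → Ag, so n(e⁻) = 0.2030 mol
Q = 0.2030 × 96500 = 19590 C
t = Q / I = 19590 / 0.321 = 61030 s = 1020 min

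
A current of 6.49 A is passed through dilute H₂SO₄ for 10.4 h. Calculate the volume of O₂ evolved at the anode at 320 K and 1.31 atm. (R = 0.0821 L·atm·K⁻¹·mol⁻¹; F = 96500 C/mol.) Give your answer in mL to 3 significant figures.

Q = It = 6.49 × 37440 = 2.430×10^5 C
n(e⁻) = 2.430×10^5 / 96500 = 2.518 mol
2H₂O → O₂ + 4H⁺ + 4e⁻, so n(O₂) = 2.518 / 4 = 0.6295 mol
V = nRT/P = 0.6295 × 0.0821 × 320 / 1.31 = 12.62 L
= 12600 mL

12600 mL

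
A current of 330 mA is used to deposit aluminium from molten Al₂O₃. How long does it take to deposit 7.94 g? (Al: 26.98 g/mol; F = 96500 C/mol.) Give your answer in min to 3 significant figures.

n(Al) = 7.94 / 26.98 = 0.2943 mol
Al³⁺ + 3e⁻ → Al, so n(e⁻) = 3 × 0.2943 = 0.8829 mol
Q = 0.8829 × 96500 = 85200 C
t = Q / I = 85200 / 0.330 = 2.582×10^5 s = 4300 min

4300 min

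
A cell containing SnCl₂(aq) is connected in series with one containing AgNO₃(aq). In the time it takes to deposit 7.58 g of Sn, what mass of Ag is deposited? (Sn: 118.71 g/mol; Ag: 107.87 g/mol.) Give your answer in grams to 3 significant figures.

13.8 g

n(Sn) = 7.58 / 118.71 = 0.06385 mol
Sn²⁺ + 2e⁻ → Sn, so n(e⁻) = 2 × 0.06385 = 0.1277 mol
In series, the same 0.1277 mol of electrons flows through the second cell.
Ag⁺ + e⁻ → Ag, so n(Ag) = 0.1277 mol
m(Ag) = 0.1277 × 107.87 = 13.8 g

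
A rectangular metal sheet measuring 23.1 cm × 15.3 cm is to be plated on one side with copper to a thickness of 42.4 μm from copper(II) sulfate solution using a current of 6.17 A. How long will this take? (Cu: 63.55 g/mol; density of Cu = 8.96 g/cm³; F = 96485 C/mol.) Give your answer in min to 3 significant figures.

110 min

Plated area = 23.1 × 15.3 = 353.4 cm²
Volume = 353.4 × 42.4×10⁻⁴ cm = 1.498 cm³
m(Cu) = 1.498 × 8.96 = 13.42 g
n(Cu) = 13.42 / 63.55 = 0.2112 mol; n(e⁻) = 2 × 0.2112 = 0.4224 mol
Q = 0.4224 × 96485 = 40760 C
t = 40760 / 6.17 = 6606 s = 110 min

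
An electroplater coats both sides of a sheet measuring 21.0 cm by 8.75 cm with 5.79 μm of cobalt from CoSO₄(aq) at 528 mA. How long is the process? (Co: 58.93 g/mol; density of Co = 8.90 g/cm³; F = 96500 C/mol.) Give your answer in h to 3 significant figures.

3.26 h

Plated area = 2 × 21.0 × 8.75 = 367.5 cm²
Volume = 367.5 × 5.79×10⁻⁴ cm = 0.2128 cm³
m(Co) = 0.2128 × 8.90 = 1.894 g
n(Co) = 1.894 / 58.93 = 0.03214 mol; n(e⁻) = 2 × 0.03214 = 0.06428 mol
Q = 0.06428 × 96500 = 6203 C
t = 6203 / 0.528 = 11750 s = 3.26 h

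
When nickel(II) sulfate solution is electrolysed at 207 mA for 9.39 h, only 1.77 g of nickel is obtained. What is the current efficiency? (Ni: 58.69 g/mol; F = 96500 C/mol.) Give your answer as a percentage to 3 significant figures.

83.2%

Q = 0.207 × 33804 = 6997 C
n(e⁻) = 6997 / 96500 = 0.07251 mol
Ni²⁺ + 2e⁻ → Ni, so theoretical n(Ni) = 0.03626 mol → 2.128 g
Efficiency = 1.77 / 2.128 = 0.8318 = 83.2%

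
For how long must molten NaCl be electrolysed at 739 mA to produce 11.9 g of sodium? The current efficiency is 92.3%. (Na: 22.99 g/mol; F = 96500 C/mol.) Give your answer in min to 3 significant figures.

n(Na) = 11.9 / 22.99 = 0.5176 mol
Na⁺ + e⁻ → Na, so n(e⁻) = 0.5176 mol
Q = 0.5176 × 96500 / 0.923 = 54120 C
t = Q / I = 54120 / 0.739 = 73230 s = 1220 min

1220 min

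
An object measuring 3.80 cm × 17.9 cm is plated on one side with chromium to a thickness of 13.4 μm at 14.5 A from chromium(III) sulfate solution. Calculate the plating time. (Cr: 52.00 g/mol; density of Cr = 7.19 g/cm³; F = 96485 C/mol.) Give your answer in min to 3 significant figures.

Plated area = 3.80 × 17.9 = 68.02 cm²
Volume = 68.02 × 13.4×10⁻⁴ cm = 0.09115 cm³
m(Cr) = 0.09115 × 7.19 = 0.6554 g
n(Cr) = 0.6554 / 52.00 = 0.01260 mol; n(e⁻) = 3 × 0.01260 = 0.03780 mol
Q = 0.03780 × 96485 = 3647 C
t = 3647 / 14.5 = 251.5 s = 4.19 min

4.19 min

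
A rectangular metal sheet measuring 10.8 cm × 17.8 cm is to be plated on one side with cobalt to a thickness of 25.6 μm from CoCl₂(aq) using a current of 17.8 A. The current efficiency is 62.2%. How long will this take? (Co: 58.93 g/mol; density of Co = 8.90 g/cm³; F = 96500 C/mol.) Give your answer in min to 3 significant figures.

21.6 min

Plated area = 10.8 × 17.8 = 192.2 cm²
Volume = 192.2 × 25.6×10⁻⁴ cm = 0.4920 cm³
m(Co) = 0.4920 × 8.90 = 4.379 g
n(Co) = 4.379 / 58.93 = 0.07431 mol; n(e⁻) = 2 × 0.07431 = 0.1486 mol
Q = 0.1486 × 96500 / 0.622 = 23050 C
t = 23050 / 17.8 = 1295 s = 21.6 min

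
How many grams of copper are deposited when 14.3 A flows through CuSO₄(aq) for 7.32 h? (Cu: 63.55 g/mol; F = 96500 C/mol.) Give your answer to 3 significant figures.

Q = 14.3 A × 26352 s = 3.768×10^5 C
n(e⁻) = 3.768×10^5 / 96500 = 3.905 mol
Cu²⁺ + 2e⁻ → Cu, so n(Cu) = 3.905 / 2 = 1.953 mol
m = 1.953 × 63.55 = 124 g

124 g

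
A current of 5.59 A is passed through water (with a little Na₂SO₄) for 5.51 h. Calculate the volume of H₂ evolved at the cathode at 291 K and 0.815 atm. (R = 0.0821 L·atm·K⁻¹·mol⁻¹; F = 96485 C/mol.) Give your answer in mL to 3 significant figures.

Q = 5.59 A × 19836 s = 1.109×10^5 C
Moles of electrons = 1.109×10^5 / 96485 = 1.149 mol
2H⁺ + 2e⁻ → H₂, so n(H₂) = 1.149 / 2 = 0.5745 mol
V = nRT/P = 0.5745 × 0.0821 × 291 / 0.815 = 16.84 L
= 16800 mL

16800 mL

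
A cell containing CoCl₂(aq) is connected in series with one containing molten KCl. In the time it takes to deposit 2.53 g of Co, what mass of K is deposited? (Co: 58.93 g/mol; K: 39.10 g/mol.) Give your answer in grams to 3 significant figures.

n(Co) = 2.53 / 58.93 = 0.04293 mol
Co²⁺ + 2e⁻ → Co, so n(e⁻) = 2 × 0.04293 = 0.08586 mol
Same current for the same time ⇒ same n(e⁻) = 0.08586 mol in both cells.
K⁺ + e⁻ → K, so n(K) = 0.08586 mol
m(K) = 0.08586 × 39.10 = 3.36 g

3.36 g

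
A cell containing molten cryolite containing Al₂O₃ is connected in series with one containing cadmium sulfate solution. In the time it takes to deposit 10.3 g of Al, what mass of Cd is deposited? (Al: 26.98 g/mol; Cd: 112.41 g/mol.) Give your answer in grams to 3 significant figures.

64.4 g

n(Al) = 10.3 / 26.98 = 0.3818 mol
Al³⁺ + 3e⁻ → Al, so n(e⁻) = 3 × 0.3818 = 1.145 mol
The cells are in series, so the same charge (and hence the same n(e⁻) = 1.145 mol) passes through both.
Cd²⁺ + 2e⁻ → Cd, so n(Cd) = 1.145 / 2 = 0.5725 mol
m(Cd) = 0.5725 × 112.41 = 64.4 g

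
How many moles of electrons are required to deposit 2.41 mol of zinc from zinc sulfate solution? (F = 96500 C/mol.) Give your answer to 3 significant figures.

4.82 mol

Zn²⁺ + 2e⁻ → Zn, so n(e⁻) = 2 × 2.41 = 4.820 mol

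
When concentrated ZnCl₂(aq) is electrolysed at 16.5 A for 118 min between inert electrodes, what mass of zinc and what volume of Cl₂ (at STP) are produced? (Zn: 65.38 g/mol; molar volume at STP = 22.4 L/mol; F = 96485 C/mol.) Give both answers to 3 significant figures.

Q = 16.5 × 7080 = 1.168×10^5 C; n(e⁻) = 1.168×10^5 / 96485 = 1.211 mol
Cathode: Zn²⁺ + 2e⁻ → Zn → n(Zn) = 1.211/2 = 0.6055 mol → 39.6 g
Anode: 2Cl⁻ → Cl₂ + 2e⁻ → n(Cl₂) = 1.211/2 = 0.6055 mol → 13.6 L

39.6 g Zn; 13.6 L Cl₂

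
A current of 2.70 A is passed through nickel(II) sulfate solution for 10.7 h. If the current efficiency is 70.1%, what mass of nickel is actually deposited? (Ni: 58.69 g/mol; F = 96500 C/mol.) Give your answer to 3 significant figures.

22.2 g

Q = 2.70 × 38520 = 1.040×10^5 C
n(e⁻) = 1.040×10^5 / 96500 = 1.078 mol
Ni²⁺ + 2e⁻ → Ni, so theoretical m(Ni) = 0.5390 × 58.69 = 31.63 g
Actual mass = 70.1% × 31.63 = 22.2 g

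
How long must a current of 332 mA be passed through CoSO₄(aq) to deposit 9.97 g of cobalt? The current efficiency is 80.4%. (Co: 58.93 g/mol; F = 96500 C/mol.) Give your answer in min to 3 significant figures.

2040 min

n(Co) = 9.97 / 58.93 = 0.1692 mol
Co²⁺ + 2e⁻ → Co, so n(e⁻) = 2 × 0.1692 = 0.3384 mol
Q = 0.3384 × 96500 / 0.804 = 40620 C
t = Q / I = 40620 / 0.332 = 1.223×10^5 s = 2040 min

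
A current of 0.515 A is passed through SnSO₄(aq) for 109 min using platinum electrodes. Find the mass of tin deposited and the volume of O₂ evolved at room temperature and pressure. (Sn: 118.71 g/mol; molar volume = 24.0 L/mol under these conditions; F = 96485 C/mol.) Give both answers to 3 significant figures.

2.07 g Sn; 0.209 L O₂

Q = 0.515 × 6540 = 3368 C; n(e⁻) = 3368 / 96485 = 0.03491 mol
Cathode: Sn²⁺ + 2e⁻ → Sn → n(Sn) = 0.03491/2 = 0.01746 mol → 2.07 g
Anode: 2H₂O → O₂ + 4H⁺ + 4e⁻ → n(O₂) = 0.03491/4 = 0.008728 mol → 0.209 L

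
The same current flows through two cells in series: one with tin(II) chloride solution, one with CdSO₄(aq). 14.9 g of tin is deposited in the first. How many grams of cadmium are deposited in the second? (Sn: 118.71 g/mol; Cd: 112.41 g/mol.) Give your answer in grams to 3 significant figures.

14.1 g

n(Sn) = 14.9 / 118.71 = 0.1255 mol
Sn²⁺ + 2e⁻ → Sn, so n(e⁻) = 2 × 0.1255 = 0.2510 mol
Same current for the same time ⇒ same n(e⁻) = 0.2510 mol in both cells.
Cd²⁺ + 2e⁻ → Cd, so n(Cd) = 0.2510 / 2 = 0.1255 mol
m(Cd) = 0.1255 × 112.41 = 14.1 g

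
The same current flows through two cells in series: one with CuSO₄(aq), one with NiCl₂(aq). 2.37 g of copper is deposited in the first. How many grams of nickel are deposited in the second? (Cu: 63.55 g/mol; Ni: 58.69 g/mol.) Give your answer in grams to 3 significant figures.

n(Cu) = 2.37 / 63.55 = 0.03729 mol
Cu²⁺ + 2e⁻ → Cu, so n(e⁻) = 2 × 0.03729 = 0.07458 mol
The cells are in series, so the same charge (and hence the same n(e⁻) = 0.07458 mol) passes through both.
Ni²⁺ + 2e⁻ → Ni, so n(Ni) = 0.07458 / 2 = 0.03729 mol
m(Ni) = 0.03729 × 58.69 = 2.19 g

2.19 g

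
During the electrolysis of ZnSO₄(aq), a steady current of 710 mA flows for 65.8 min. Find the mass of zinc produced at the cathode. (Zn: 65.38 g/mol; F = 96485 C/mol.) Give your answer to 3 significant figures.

0.950 g

Charge passed = 0.710 × 3948 = 2803 C
n(e⁻) = Q/F = 2803/96485 = 0.02905 mol
Zn²⁺ + 2e⁻ → Zn, so n(Zn) = 0.02905 / 2 = 0.01453 mol
m = 0.01453 × 65.38 = 0.950 g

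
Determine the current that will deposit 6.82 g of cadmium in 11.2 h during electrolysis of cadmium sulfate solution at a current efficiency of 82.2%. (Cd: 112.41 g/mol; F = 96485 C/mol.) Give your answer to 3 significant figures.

n(Cd) = 6.82 / 112.41 = 0.06067 mol
Cd²⁺ + 2e⁻ → Cd, so n(e⁻) = 2 × 0.06067 = 0.1213 mol
Q = 0.1213 × 96485 / 0.822 = 14240 C
I = Q / t = 14240 / 40320 s = 0.353 A

0.353 A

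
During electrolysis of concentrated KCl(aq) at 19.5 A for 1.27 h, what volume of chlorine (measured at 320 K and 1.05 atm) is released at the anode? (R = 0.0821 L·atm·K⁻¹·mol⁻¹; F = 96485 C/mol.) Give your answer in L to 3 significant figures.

Charge passed = 19.5 × 4572 = 89150 C
n(e⁻) = Q/F = 89150/96485 = 0.9240 mol
2Cl⁻ → Cl₂ + 2e⁻, so n(Cl₂) = 0.9240 / 2 = 0.4620 mol
V = nRT/P = 0.4620 × 0.0821 × 320 / 1.05 = 11.56 L

11.6 L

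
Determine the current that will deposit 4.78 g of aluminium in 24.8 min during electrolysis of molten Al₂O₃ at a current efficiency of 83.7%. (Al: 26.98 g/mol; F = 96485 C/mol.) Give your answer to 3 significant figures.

41.2 A

n(Al) = 4.78 / 26.98 = 0.1772 mol
Al³⁺ + 3e⁻ → Al, so n(e⁻) = 3 × 0.1772 = 0.5316 mol
Q = 0.5316 × 96485 / 0.837 = 61280 C
I = Q / t = 61280 / 1488 s = 41.2 A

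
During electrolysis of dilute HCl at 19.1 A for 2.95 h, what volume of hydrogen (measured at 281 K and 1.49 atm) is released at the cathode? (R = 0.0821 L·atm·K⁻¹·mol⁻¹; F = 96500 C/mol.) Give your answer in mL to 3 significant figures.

16300 mL

Q = 19.1 A × 10620 s = 2.028×10^5 C
n(e⁻) = 2.028×10^5 / 96500 = 2.102 mol
2H⁺ + 2e⁻ → H₂, so n(H₂) = 2.102 / 2 = 1.051 mol
V = nRT/P = 1.051 × 0.0821 × 281 / 1.49 = 16.27 L
= 16300 mL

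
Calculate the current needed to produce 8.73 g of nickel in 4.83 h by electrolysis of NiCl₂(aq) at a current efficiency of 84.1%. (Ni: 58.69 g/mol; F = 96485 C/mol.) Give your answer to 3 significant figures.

1.96 A

n(Ni) = 8.73 / 58.69 = 0.1487 mol
Ni²⁺ + 2e⁻ → Ni, so n(e⁻) = 2 × 0.1487 = 0.2974 mol
Q = 0.2974 × 96485 / 0.841 = 34120 C
I = Q / t = 34120 / 17388 s = 1.96 A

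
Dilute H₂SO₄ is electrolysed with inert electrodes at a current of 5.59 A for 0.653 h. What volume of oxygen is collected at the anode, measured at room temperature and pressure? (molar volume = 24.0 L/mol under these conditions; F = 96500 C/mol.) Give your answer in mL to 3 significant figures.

817 mL

Q = It = 5.59 × 2350.8 = 13140 C
Moles of electrons = 13140 / 96500 = 0.1362 mol
2H₂O → O₂ + 4H⁺ + 4e⁻, so n(O₂) = 0.1362 / 4 = 0.03405 mol
V = 0.03405 × 24.0 = 0.8172 L
= 817 mL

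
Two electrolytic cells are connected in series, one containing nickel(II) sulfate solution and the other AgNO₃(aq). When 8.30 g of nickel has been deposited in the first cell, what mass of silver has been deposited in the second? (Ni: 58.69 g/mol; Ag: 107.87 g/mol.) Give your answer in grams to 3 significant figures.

n(Ni) = 8.30 / 58.69 = 0.1414 mol
Ni²⁺ + 2e⁻ → Ni, so n(e⁻) = 2 × 0.1414 = 0.2828 mol
The cells are in series, so the same charge (and hence the same n(e⁻) = 0.2828 mol) passes through both.
Ag⁺ + e⁻ → Ag, so n(Ag) = 0.2828 mol
m(Ag) = 0.2828 × 107.87 = 30.5 g

30.5 g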